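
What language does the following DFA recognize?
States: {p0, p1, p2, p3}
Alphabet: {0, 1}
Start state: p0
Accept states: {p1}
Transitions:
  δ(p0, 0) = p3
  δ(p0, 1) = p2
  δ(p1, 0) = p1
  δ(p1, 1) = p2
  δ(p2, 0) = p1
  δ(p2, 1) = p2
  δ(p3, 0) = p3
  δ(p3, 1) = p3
Testing a few strings:
  '0' → reject
  '011' → reject
  '1110' → accept
  '10' → accept
State roles: p0=no input read; p1=started with 1, last symbol 0; p2=started with 1, last symbol 1; p3=started with 0 (dead)
All binary strings that start with 1 and end with 0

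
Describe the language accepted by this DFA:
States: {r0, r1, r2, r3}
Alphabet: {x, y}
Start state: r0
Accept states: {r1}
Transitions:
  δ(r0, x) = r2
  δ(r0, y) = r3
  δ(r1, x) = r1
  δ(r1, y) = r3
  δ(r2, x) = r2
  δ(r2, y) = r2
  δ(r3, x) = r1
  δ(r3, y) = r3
Testing a few strings:
  'yy' → reject
  'xx' → reject
  'xyxx' → reject
  'yxyy' → reject
State roles: r0=no input read; r1=started with y, last symbol x; r2=started with x (dead); r3=started with y, last symbol y
All strings over {x,y} that start with y and end with x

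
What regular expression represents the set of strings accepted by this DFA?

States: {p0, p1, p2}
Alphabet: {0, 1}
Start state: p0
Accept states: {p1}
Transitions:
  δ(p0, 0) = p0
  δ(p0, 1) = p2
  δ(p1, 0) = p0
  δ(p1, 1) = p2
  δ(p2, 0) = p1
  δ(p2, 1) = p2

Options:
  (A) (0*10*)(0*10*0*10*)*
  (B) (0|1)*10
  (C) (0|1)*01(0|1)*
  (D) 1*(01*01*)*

Check each option against the DFA on short strings; one disagreement eliminates an option:
  (A) (0*10*)(0*10*0*10*)*: on '1' the DFA goes p0 → p2 and rejects (p2 ∉ Accept), but the regex matches it → eliminate
  (B) (0|1)*10: agrees with the DFA on every string of length ≤ 6
  (C) (0|1)*01(0|1)*: on '01' the DFA goes p0 → p0 → p2 and rejects (p2 ∉ Accept), but the regex matches it → eliminate
  (D) 1*(01*01*)*: on ε the DFA stays in p0 and rejects (p0 ∉ Accept), but the regex matches it → eliminate
Only (B) is consistent with the DFA.
(B) (0|1)*10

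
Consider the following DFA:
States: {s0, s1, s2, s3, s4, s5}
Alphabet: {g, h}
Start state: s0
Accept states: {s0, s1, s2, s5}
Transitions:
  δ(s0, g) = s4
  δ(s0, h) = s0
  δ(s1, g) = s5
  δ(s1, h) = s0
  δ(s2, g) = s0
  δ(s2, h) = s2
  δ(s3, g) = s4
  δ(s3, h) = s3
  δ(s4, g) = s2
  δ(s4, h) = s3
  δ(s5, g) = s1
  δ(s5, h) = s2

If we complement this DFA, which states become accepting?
Complement accept states = All states \ Original accept states
= {s0, s1, s2, s3, s4, s5} \ {s0, s1, s2, s5}
{s3, s4}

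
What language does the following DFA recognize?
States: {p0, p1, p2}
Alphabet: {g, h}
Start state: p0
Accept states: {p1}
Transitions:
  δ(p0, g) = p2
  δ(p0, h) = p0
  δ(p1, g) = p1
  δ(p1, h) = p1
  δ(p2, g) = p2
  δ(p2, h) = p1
Testing a few strings:
  'h' → reject
  'g' → reject
  'hh' → reject
  'hgg' → reject
State roles: p0=no g seen yet; p1=substring gh seen; p2=seen a g, waiting for h
All strings over {g,h} containing the substring gh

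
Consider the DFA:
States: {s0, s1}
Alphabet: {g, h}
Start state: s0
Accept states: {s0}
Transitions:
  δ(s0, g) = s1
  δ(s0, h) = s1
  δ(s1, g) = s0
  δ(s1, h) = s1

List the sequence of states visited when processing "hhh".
read 'h': s0 → s1
  read 'h': s1 → s1
  read 'h': s1 → s1
s0 -> s1 -> s1 -> s1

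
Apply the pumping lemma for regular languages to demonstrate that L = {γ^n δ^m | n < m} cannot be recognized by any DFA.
Assume L is regular with pumping length p. Idea: pumping up the γ-block makes the γ-count reach the δ-count.
Choose s = γ^p δ^(p+1) ∈ L. By the pumping lemma, s = xyz with |xy| ≤ p, |y| > 0, so y = γ^k with k ≥ 1. Then xy²z = γ^(p+k) δ^(p+1). Since p+k ≥ p+1, the number of γ's is no longer strictly less than the number of δ's, so xy²z ∉ L.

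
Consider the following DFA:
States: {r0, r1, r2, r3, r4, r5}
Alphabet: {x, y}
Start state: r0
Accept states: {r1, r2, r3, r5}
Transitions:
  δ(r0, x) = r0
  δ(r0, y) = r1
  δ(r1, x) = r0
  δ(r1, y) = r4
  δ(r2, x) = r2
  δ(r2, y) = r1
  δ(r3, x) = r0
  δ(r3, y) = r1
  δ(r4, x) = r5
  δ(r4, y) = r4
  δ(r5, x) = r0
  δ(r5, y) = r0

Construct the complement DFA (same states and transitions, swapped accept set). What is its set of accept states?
Complement accept states = All states \ Original accept states
= {r0, r1, r2, r3, r4, r5} \ {r1, r2, r3, r5}
{r0, r4}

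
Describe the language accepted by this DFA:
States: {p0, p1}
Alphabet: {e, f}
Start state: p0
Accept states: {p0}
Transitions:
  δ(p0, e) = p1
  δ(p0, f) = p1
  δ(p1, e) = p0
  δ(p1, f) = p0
Testing a few strings:
  'efe' → reject
  'fff' → reject
  'ff' → accept
  'fe' → accept
State roles: p0=even length so far; p1=odd length so far
All strings over {e,f} of even length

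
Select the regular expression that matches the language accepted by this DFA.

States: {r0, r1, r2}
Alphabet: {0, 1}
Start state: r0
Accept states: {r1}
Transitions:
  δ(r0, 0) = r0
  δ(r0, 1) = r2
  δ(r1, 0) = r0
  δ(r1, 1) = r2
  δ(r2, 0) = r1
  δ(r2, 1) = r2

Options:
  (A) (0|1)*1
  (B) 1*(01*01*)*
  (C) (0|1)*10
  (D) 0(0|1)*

Check each option against the DFA on short strings; one disagreement eliminates an option:
  (A) (0|1)*1: on '1' the DFA goes r0 → r2 and rejects (r2 ∉ Accept), but the regex matches it → eliminate
  (B) 1*(01*01*)*: on ε the DFA stays in r0 and rejects (r0 ∉ Accept), but the regex matches it → eliminate
  (C) (0|1)*10: agrees with the DFA on every string of length ≤ 6
  (D) 0(0|1)*: on '0' the DFA goes r0 → r0 and rejects (r0 ∉ Accept), but the regex matches it → eliminate
Only (C) is consistent with the DFA.
(C) (0|1)*10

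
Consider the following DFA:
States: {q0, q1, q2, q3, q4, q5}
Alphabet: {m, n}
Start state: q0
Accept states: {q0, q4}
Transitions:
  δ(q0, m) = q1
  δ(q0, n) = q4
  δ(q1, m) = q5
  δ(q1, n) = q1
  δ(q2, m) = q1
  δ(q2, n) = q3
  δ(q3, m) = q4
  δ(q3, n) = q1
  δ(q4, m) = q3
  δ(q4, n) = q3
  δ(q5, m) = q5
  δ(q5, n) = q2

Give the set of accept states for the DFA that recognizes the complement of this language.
Complement accept states = All states \ Original accept states
= {q0, q1, q2, q3, q4, q5} \ {q0, q4}
{q1, q2, q3, q5}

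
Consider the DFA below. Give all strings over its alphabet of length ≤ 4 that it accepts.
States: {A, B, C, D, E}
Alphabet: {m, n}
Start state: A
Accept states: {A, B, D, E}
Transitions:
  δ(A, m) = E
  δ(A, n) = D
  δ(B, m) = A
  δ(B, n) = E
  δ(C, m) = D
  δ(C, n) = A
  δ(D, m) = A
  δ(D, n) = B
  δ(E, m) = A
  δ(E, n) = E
ε, m, n, mm, mn, nm, nn, mmm, mmn, mnm, mnn, nmm, nmn, nnm, nnn, mmmm, mmmn, mmnm, mmnn, mnmm, mnmn, mnnm, mnnn, nmmm, nmmn, nmnm, nmnn, nnmm, nnmn, nnnm, nnnn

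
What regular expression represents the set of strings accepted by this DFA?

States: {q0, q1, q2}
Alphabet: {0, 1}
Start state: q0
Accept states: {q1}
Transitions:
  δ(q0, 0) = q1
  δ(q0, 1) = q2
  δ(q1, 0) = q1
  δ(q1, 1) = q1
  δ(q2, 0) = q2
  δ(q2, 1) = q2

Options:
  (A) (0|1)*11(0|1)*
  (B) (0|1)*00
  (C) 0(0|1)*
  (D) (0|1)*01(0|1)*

Check each option against the DFA on short strings; one disagreement eliminates an option:
  (A) (0|1)*11(0|1)*: on '0' the DFA goes q0 → q1 and accepts (q1 ∈ Accept), but the regex does not match it → eliminate
  (B) (0|1)*00: on '0' the DFA goes q0 → q1 and accepts (q1 ∈ Accept), but the regex does not match it → eliminate
  (C) 0(0|1)*: agrees with the DFA on every string of length ≤ 6
  (D) (0|1)*01(0|1)*: on '0' the DFA goes q0 → q1 and accepts (q1 ∈ Accept), but the regex does not match it → eliminate
Only (C) is consistent with the DFA.
(C) 0(0|1)*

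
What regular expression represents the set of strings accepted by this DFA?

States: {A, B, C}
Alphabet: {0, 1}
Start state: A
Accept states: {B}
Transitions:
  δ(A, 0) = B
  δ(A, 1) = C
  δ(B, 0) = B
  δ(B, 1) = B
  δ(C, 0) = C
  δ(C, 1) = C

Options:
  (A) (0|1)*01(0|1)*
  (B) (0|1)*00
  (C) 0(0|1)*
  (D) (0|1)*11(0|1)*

Check each option against the DFA on short strings; one disagreement eliminates an option:
  (A) (0|1)*01(0|1)*: on '0' the DFA goes A → B and accepts (B ∈ Accept), but the regex does not match it → eliminate
  (B) (0|1)*00: on '0' the DFA goes A → B and accepts (B ∈ Accept), but the regex does not match it → eliminate
  (C) 0(0|1)*: agrees with the DFA on every string of length ≤ 6
  (D) (0|1)*11(0|1)*: on '0' the DFA goes A → B and accepts (B ∈ Accept), but the regex does not match it → eliminate
Only (C) is consistent with the DFA.
(C) 0(0|1)*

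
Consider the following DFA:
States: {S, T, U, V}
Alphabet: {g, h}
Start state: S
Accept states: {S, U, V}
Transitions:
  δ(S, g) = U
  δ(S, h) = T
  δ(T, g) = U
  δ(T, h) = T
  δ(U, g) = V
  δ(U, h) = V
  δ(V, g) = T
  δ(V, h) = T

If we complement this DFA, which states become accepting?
Complement accept states = All states \ Original accept states
= {S, T, U, V} \ {S, U, V}
{T}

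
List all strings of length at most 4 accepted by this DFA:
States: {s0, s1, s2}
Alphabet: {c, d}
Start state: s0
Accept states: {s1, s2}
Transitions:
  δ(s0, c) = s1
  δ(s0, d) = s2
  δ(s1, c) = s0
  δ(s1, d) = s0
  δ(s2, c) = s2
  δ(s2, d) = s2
c, d, dc, dd, ccc, ccd, cdc, cdd, dcc, dcd, ddc, ddd, ccdc, ccdd, cddc, cddd, dccc, dccd, dcdc, dcdd, ddcc, ddcd, dddc, dddd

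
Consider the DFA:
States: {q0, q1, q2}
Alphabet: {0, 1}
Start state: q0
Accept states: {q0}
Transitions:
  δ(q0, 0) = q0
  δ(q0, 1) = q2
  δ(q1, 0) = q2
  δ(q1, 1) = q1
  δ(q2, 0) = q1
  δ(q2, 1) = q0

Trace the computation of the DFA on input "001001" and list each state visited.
read '0': q0 → q0
  read '0': q0 → q0
  read '1': q0 → q2
  read '0': q2 → q1
  read '0': q1 → q2
  read '1': q2 → q0
q0 -> q0 -> q0 -> q2 -> q1 -> q2 -> q0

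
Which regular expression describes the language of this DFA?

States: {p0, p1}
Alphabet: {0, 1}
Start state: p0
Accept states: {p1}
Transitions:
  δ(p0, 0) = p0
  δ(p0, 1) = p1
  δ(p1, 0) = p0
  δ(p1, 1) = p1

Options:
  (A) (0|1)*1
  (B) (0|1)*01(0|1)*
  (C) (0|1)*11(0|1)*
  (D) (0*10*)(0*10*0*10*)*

Check each option against the DFA on short strings; one disagreement eliminates an option:
  (A) (0|1)*1: agrees with the DFA on every string of length ≤ 6
  (B) (0|1)*01(0|1)*: on '1' the DFA goes p0 → p1 and accepts (p1 ∈ Accept), but the regex does not match it → eliminate
  (C) (0|1)*11(0|1)*: on '1' the DFA goes p0 → p1 and accepts (p1 ∈ Accept), but the regex does not match it → eliminate
  (D) (0*10*)(0*10*0*10*)*: on '10' the DFA goes p0 → p1 → p0 and rejects (p0 ∉ Accept), but the regex matches it → eliminate
Only (A) is consistent with the DFA.
(A) (0|1)*1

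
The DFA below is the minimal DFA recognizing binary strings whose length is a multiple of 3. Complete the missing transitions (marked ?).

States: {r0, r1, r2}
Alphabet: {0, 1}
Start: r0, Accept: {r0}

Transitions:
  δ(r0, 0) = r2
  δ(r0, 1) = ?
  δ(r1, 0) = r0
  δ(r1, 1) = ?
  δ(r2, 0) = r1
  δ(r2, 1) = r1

From the language and accept set, identify what each state tracks — r0: length ≡ 0 (mod 3); r1: length ≡ 2 (mod 3); r2: length ≡ 1 (mod 3).
Each missing δ(q, a) is the state matching the new tracked value after reading a.
δ(r0, 1) = r2; δ(r1, 1) = r0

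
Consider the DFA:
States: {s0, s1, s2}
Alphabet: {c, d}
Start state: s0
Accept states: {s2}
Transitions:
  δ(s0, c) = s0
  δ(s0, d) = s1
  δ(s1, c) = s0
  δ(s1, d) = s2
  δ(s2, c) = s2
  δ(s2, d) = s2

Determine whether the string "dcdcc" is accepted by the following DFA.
Processing string "dcdcc":
  s0 --d--> s1
  s1 --c--> s0
  s0 --d--> s1
  s1 --c--> s0
  s0 --c--> s0
Final state: s0
Accept states: {s2}
No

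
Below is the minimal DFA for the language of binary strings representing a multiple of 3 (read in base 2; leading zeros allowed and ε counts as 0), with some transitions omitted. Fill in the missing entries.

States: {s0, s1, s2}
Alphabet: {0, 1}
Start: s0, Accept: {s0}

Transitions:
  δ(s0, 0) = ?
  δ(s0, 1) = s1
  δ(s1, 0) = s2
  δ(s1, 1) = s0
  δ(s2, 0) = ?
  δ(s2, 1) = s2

From the language and accept set, identify what each state tracks — s0: value ≡ 0 (mod 3); s1: value ≡ 1 (mod 3); s2: value ≡ 2 (mod 3).
Each missing δ(q, a) is the state matching the new tracked value after reading a.
δ(s0, 0) = s0; δ(s2, 0) = s1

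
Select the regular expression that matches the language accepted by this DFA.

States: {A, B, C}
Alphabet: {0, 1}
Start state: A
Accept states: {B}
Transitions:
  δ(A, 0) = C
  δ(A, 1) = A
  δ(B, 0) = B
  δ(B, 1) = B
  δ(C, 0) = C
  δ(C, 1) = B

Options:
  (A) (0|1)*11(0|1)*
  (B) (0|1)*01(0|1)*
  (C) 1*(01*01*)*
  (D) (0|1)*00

Check each option against the DFA on short strings; one disagreement eliminates an option:
  (A) (0|1)*11(0|1)*: on '01' the DFA goes A → C → B and accepts (B ∈ Accept), but the regex does not match it → eliminate
  (B) (0|1)*01(0|1)*: agrees with the DFA on every string of length ≤ 6
  (C) 1*(01*01*)*: on ε the DFA stays in A and rejects (A ∉ Accept), but the regex matches it → eliminate
  (D) (0|1)*00: on '00' the DFA goes A → C → C and rejects (C ∉ Accept), but the regex matches it → eliminate
Only (B) is consistent with the DFA.
(B) (0|1)*01(0|1)*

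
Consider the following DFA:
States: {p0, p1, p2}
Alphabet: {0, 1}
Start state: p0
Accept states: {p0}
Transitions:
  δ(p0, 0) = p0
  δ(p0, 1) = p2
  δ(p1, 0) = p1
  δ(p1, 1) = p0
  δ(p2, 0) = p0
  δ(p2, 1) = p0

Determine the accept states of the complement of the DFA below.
Complement accept states = All states \ Original accept states
= {p0, p1, p2} \ {p0}
{p1, p2}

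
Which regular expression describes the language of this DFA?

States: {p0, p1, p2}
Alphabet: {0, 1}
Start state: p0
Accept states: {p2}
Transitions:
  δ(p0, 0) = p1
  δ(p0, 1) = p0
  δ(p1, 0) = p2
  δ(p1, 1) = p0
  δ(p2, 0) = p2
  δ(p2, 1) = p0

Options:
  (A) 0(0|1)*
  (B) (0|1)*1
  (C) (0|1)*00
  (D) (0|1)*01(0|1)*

Check each option against the DFA on short strings; one disagreement eliminates an option:
  (A) 0(0|1)*: on '0' the DFA goes p0 → p1 and rejects (p1 ∉ Accept), but the regex matches it → eliminate
  (B) (0|1)*1: on '1' the DFA goes p0 → p0 and rejects (p0 ∉ Accept), but the regex matches it → eliminate
  (C) (0|1)*00: agrees with the DFA on every string of length ≤ 6
  (D) (0|1)*01(0|1)*: on '00' the DFA goes p0 → p1 → p2 and accepts (p2 ∈ Accept), but the regex does not match it → eliminate
Only (C) is consistent with the DFA.
(C) (0|1)*00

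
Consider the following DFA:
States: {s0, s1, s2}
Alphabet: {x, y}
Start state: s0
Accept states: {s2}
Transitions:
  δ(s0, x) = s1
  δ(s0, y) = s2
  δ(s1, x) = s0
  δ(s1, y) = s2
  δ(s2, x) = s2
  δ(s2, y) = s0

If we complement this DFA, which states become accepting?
Complement accept states = All states \ Original accept states
= {s0, s1, s2} \ {s2}
{s0, s1}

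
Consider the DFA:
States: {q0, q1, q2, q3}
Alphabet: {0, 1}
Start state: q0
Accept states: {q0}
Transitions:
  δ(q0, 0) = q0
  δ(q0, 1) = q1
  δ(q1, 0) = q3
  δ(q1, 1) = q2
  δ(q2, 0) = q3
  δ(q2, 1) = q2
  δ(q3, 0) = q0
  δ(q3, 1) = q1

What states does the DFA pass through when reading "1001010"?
read '1': q0 → q1
  read '0': q1 → q3
  read '0': q3 → q0
  read '1': q0 → q1
  read '0': q1 → q3
  read '1': q3 → q1
  read '0': q1 → q3
q0 -> q1 -> q3 -> q0 -> q1 -> q3 -> q1 -> q3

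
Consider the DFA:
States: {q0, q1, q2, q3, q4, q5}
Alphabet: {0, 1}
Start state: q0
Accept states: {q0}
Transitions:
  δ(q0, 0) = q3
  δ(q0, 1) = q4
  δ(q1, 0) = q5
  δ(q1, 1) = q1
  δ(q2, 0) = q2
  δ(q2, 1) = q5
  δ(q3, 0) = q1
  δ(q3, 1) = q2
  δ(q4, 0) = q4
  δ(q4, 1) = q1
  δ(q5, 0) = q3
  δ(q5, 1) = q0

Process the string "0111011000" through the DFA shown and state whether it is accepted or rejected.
Processing string "0111011000":
  q0 --0--> q3
  q3 --1--> q2
  q2 --1--> q5
  q5 --1--> q0
  q0 --0--> q3
  q3 --1--> q2
  q2 --1--> q5
  q5 --0--> q3
  q3 --0--> q1
  q1 --0--> q5
Final state: q5
Accept states: {q0}
No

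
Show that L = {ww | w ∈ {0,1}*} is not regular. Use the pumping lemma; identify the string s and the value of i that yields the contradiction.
Assume L is regular with pumping length p. Idea: pumping the leading 0-block breaks the equality of the two halves.
Choose s = 0^p 1 0^p 1 ∈ L (with w = 0^p 1). |s| = 2p+2 ≥ p. By the pumping lemma, s = xyz with |xy| ≤ p, |y| > 0, so y = 0^k with k ≥ 1, in the first 0-block. Then xy²z = 0^(p+k) 1 0^p 1, of length 2p+2+k. If k is odd this length is odd, so it cannot be of the form ww. If k is even, each half has length p+1+k/2 ≤ p+k, so the first half lies entirely inside the leading 0-block and contains no 1, while the second half ends in 1; the halves differ. Either way xy²z ∉ L.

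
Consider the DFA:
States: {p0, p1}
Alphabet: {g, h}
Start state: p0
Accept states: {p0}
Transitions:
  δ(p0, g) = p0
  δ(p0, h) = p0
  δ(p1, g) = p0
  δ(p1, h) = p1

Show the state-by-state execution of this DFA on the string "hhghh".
read 'h': p0 → p0
  read 'h': p0 → p0
  read 'g': p0 → p0
  read 'h': p0 → p0
  read 'h': p0 → p0
p0 -> p0 -> p0 -> p0 -> p0 -> p0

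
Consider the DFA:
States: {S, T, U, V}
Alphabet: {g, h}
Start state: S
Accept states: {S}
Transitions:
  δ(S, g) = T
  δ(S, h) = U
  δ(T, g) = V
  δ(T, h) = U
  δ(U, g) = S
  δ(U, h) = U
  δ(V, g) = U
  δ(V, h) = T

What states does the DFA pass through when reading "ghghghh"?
read 'g': S → T
  read 'h': T → U
  read 'g': U → S
  read 'h': S → U
  read 'g': U → S
  read 'h': S → U
  read 'h': U → U
S -> T -> U -> S -> U -> S -> U -> U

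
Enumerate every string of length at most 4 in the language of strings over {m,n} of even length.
ε, mm, mn, nm, nn, mmmm, mmmn, mmnm, mmnn, mnmm, mnmn, mnnm, mnnn, nmmm, nmmn, nmnm, nmnn, nnmm, nnmn, nnnm, nnnn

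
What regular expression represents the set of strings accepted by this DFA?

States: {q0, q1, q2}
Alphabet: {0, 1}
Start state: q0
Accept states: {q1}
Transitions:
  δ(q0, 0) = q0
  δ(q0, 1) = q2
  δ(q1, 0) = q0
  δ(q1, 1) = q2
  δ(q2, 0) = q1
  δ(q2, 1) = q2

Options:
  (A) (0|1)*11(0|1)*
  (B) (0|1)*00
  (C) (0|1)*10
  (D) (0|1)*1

Check each option against the DFA on short strings; one disagreement eliminates an option:
  (A) (0|1)*11(0|1)*: on '10' the DFA goes q0 → q2 → q1 and accepts (q1 ∈ Accept), but the regex does not match it → eliminate
  (B) (0|1)*00: on '00' the DFA goes q0 → q0 → q0 and rejects (q0 ∉ Accept), but the regex matches it → eliminate
  (C) (0|1)*10: agrees with the DFA on every string of length ≤ 6
  (D) (0|1)*1: on '1' the DFA goes q0 → q2 and rejects (q2 ∉ Accept), but the regex matches it → eliminate
Only (C) is consistent with the DFA.
(C) (0|1)*10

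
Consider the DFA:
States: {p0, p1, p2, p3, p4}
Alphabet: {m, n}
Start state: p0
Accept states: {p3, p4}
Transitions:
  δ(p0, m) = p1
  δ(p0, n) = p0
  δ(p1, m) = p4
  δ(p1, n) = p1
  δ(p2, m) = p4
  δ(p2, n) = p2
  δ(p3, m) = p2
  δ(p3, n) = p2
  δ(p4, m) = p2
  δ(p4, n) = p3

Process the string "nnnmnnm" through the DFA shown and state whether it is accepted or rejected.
Processing string "nnnmnnm":
  p0 --n--> p0
  p0 --n--> p0
  p0 --n--> p0
  p0 --m--> p1
  p1 --n--> p1
  p1 --n--> p1
  p1 --m--> p4
Final state: p4
Accept states: {p3, p4}
Yes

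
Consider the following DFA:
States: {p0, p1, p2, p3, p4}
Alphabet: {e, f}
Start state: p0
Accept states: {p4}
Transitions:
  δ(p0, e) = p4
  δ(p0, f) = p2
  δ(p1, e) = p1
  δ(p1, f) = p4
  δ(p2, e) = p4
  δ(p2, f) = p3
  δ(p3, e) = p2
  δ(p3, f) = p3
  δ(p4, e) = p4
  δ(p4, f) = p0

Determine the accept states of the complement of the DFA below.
Complement accept states = All states \ Original accept states
= {p0, p1, p2, p3, p4} \ {p4}
{p0, p1, p2, p3}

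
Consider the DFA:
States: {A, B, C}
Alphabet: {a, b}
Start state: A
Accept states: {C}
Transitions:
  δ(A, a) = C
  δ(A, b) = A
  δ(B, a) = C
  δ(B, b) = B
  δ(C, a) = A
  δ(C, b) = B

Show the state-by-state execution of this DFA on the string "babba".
read 'b': A → A
  read 'a': A → C
  read 'b': C → B
  read 'b': B → B
  read 'a': B → C
A -> A -> C -> B -> B -> C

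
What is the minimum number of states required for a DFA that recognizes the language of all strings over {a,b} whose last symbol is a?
By Myhill–Nerode, count the distinguishable equivalence classes: 2^1 = 2 classes — the DFA must remember the last 1 symbol read; every pair of distinct length-1 suffixes is distinguishable by some continuation.
2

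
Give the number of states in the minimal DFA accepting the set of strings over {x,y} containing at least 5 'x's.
By Myhill–Nerode, count the distinguishable equivalence classes: 6 classes — having seen 0, 1, …, 4, or ≥5 copies of 'x'; any two classes i < j (j ≤ 5) are distinguished by the string x^(5−j), which takes class j to 5 copies (accepted) but leaves class i below 5 (rejected).
6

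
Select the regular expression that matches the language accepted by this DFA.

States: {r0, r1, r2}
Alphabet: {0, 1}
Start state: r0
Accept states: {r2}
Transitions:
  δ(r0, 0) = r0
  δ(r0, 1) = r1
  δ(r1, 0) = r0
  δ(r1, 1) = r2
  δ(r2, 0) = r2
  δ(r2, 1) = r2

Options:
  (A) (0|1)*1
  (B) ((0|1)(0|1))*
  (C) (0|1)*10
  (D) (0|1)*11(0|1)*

Check each option against the DFA on short strings; one disagreement eliminates an option:
  (A) (0|1)*1: on '1' the DFA goes r0 → r1 and rejects (r1 ∉ Accept), but the regex matches it → eliminate
  (B) ((0|1)(0|1))*: on ε the DFA stays in r0 and rejects (r0 ∉ Accept), but the regex matches it → eliminate
  (C) (0|1)*10: on '10' the DFA goes r0 → r1 → r0 and rejects (r0 ∉ Accept), but the regex matches it → eliminate
  (D) (0|1)*11(0|1)*: agrees with the DFA on every string of length ≤ 6
Only (D) is consistent with the DFA.
(D) (0|1)*11(0|1)*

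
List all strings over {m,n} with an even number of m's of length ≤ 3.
ε, n, mm, nn, mmn, mnm, nmm, nnn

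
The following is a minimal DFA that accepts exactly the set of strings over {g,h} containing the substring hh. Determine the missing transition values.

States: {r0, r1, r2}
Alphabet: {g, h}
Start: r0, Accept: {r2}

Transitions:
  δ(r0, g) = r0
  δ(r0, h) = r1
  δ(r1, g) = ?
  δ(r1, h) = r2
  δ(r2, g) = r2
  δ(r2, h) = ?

From the language and accept set, identify what each state tracks — r0: no progress toward hh; r1: one trailing h; r2: substring hh seen.
Each missing δ(q, a) is the state matching the new tracked value after reading a.
δ(r1, g) = r0; δ(r2, h) = r2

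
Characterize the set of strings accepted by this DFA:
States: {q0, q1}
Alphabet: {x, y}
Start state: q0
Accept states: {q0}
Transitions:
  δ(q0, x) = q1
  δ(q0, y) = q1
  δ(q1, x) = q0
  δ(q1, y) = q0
Testing a few strings:
  'x' → reject
  'xy' → accept
  'yyy' → reject
  'yx' → accept
State roles: q0=even length so far; q1=odd length so far
All strings over {x,y} of even length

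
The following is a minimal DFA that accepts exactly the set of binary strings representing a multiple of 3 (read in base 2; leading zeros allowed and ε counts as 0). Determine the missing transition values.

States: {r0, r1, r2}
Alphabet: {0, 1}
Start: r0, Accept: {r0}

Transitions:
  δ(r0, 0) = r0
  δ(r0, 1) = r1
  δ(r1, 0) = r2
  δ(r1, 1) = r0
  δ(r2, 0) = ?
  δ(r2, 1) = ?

From the language and accept set, identify what each state tracks — r0: value ≡ 0 (mod 3); r1: value ≡ 1 (mod 3); r2: value ≡ 2 (mod 3).
Each missing δ(q, a) is the state matching the new tracked value after reading a.
δ(r2, 0) = r1; δ(r2, 1) = r2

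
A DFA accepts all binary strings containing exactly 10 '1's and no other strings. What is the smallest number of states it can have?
By Myhill–Nerode, count the distinguishable equivalence classes: 12 classes — having seen 0, 1, …, 10, or >10 copies of '1'; the count-10 class is the only accepting one and >10 is dead.
12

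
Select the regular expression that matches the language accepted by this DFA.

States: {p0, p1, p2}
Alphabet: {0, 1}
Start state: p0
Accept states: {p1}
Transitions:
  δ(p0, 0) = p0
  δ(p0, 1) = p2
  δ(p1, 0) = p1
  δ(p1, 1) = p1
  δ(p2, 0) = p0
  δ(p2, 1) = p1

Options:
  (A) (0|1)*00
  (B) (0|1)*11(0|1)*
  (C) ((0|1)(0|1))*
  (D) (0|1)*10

Check each option against the DFA on short strings; one disagreement eliminates an option:
  (A) (0|1)*00: on '00' the DFA goes p0 → p0 → p0 and rejects (p0 ∉ Accept), but the regex matches it → eliminate
  (B) (0|1)*11(0|1)*: agrees with the DFA on every string of length ≤ 6
  (C) ((0|1)(0|1))*: on ε the DFA stays in p0 and rejects (p0 ∉ Accept), but the regex matches it → eliminate
  (D) (0|1)*10: on '10' the DFA goes p0 → p2 → p0 and rejects (p0 ∉ Accept), but the regex matches it → eliminate
Only (B) is consistent with the DFA.
(B) (0|1)*11(0|1)*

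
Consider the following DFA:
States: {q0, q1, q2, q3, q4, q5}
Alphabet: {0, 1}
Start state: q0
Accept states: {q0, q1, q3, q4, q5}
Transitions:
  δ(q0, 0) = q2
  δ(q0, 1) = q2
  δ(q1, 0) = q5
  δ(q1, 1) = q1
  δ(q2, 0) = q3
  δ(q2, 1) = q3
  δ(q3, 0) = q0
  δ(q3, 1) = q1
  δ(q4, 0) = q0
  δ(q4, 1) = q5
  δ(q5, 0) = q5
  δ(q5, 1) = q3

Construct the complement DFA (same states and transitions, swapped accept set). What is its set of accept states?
Complement accept states = All states \ Original accept states
= {q0, q1, q2, q3, q4, q5} \ {q0, q1, q3, q4, q5}
{q2}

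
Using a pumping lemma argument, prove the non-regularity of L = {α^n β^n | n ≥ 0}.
Assume L is regular with pumping length p. Idea: pumping the α-block changes the count balance.
Choose s = α^p β^p (length 2p ≥ p). By the pumping lemma, s = xyz with |xy| ≤ p, |y| > 0. So y = α^k for some k > 0 (since xy is entirely within the α's). Pumping gives xy²z = α^(p+k) β^p, which is not in L since p+k ≠ p.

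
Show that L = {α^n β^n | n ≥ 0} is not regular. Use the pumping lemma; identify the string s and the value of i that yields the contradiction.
Assume L is regular with pumping length p. Idea: pumping the α-block changes the count balance.
Choose s = α^p β^p (length 2p ≥ p). By the pumping lemma, s = xyz with |xy| ≤ p, |y| > 0. So y = α^k for some k > 0 (since xy is entirely within the α's). Pumping gives xy²z = α^(p+k) β^p, which is not in L since p+k ≠ p.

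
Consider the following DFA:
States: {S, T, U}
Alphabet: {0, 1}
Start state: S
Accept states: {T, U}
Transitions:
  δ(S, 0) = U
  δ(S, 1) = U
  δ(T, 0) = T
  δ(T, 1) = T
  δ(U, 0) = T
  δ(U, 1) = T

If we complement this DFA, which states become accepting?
Complement accept states = All states \ Original accept states
= {S, T, U} \ {T, U}
{S}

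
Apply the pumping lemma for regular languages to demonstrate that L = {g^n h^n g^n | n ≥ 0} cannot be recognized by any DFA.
Assume L is regular with pumping length p. Idea: pumping the first g-block unbalances it against the other two.
Choose s = g^p h^p g^p ∈ L (|s| = 3p ≥ p). By the pumping lemma, s = xyz with |xy| ≤ p, |y| > 0, so y = g^k with k ≥ 1, inside the first g-block. Then xy²z = g^(p+k) h^p g^p. The first block has length p+k ≠ p, so the three block lengths are no longer equal and xy²z ∉ L.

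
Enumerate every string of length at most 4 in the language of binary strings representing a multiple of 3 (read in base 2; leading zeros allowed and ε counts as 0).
ε, 0, 00, 11, 000, 011, 110, 0000, 0011, 0110, 1001, 1100, 1111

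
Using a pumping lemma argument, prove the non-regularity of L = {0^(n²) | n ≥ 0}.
Assume L is regular with pumping length p. Idea: pumping adds a fixed amount, but gaps between consecutive squares grow.
Choose s = 0^(p²) (length p² ≥ p). By the pumping lemma, s = xyz with |xy| ≤ p, |y| > 0, so |y| = k with 1 ≤ k ≤ p. Then |xy²z| = p²+k. Since p² < p²+k ≤ p²+p < (p+1)², the length p²+k lies strictly between consecutive squares, so it is not a perfect square and xy²z ∉ L.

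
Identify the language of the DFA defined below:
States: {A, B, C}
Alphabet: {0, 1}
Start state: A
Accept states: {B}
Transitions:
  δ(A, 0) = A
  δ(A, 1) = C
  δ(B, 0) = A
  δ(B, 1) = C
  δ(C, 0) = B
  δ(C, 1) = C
Testing a few strings:
  '1' → reject
  '0000' → reject
  '10' → accept
  '1011' → reject
State roles: A=no suffix match; B=suffix is 10; C=one trailing 1
All binary strings ending with 10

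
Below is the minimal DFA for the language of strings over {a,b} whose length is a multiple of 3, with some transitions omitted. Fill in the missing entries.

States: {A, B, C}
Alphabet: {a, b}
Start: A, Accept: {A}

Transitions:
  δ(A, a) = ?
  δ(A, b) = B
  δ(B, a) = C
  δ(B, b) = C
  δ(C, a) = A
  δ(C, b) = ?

From the language and accept set, identify what each state tracks — A: length ≡ 0 (mod 3); B: length ≡ 1 (mod 3); C: length ≡ 2 (mod 3).
Each missing δ(q, a) is the state matching the new tracked value after reading a.
δ(A, a) = B; δ(C, b) = A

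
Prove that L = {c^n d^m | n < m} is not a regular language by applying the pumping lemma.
Assume L is regular with pumping length p. Idea: pumping up the c-block makes the c-count reach the d-count.
Choose s = c^p d^(p+1) ∈ L. By the pumping lemma, s = xyz with |xy| ≤ p, |y| > 0, so y = c^k with k ≥ 1. Then xy²z = c^(p+k) d^(p+1). Since p+k ≥ p+1, the number of c's is no longer strictly less than the number of d's, so xy²z ∉ L.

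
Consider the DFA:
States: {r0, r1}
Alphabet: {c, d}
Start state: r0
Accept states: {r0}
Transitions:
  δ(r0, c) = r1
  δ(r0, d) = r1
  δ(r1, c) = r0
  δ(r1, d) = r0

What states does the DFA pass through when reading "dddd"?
read 'd': r0 → r1
  read 'd': r1 → r0
  read 'd': r0 → r1
  read 'd': r1 → r0
r0 -> r1 -> r0 -> r1 -> r0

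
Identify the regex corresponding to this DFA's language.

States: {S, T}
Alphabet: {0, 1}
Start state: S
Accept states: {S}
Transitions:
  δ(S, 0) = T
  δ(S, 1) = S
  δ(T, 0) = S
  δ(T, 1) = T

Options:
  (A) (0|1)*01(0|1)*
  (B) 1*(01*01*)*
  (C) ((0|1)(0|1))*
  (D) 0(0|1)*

Check each option against the DFA on short strings; one disagreement eliminates an option:
  (A) (0|1)*01(0|1)*: on ε the DFA stays in S and accepts (S ∈ Accept), but the regex does not match it → eliminate
  (B) 1*(01*01*)*: agrees with the DFA on every string of length ≤ 6
  (C) ((0|1)(0|1))*: on '1' the DFA goes S → S and accepts (S ∈ Accept), but the regex does not match it → eliminate
  (D) 0(0|1)*: on ε the DFA stays in S and accepts (S ∈ Accept), but the regex does not match it → eliminate
Only (B) is consistent with the DFA.
(B) 1*(01*01*)*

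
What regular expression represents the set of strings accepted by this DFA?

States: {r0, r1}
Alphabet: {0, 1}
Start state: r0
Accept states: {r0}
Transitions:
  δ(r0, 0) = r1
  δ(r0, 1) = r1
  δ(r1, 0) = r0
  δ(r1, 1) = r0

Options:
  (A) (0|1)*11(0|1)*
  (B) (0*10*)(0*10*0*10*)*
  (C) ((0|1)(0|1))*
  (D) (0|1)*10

Check each option against the DFA on short strings; one disagreement eliminates an option:
  (A) (0|1)*11(0|1)*: on ε the DFA stays in r0 and accepts (r0 ∈ Accept), but the regex does not match it → eliminate
  (B) (0*10*)(0*10*0*10*)*: on ε the DFA stays in r0 and accepts (r0 ∈ Accept), but the regex does not match it → eliminate
  (C) ((0|1)(0|1))*: agrees with the DFA on every string of length ≤ 6
  (D) (0|1)*10: on ε the DFA stays in r0 and accepts (r0 ∈ Accept), but the regex does not match it → eliminate
Only (C) is consistent with the DFA.
(C) ((0|1)(0|1))*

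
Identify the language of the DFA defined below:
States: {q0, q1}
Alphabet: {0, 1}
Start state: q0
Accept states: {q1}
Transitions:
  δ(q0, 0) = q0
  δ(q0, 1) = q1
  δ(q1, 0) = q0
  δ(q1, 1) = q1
Testing a few strings:
  '01' → accept
  '10' → reject
  '1' → accept
  '100' → reject
State roles: q0=last symbol not 1; q1=last symbol is 1
All binary strings ending with 1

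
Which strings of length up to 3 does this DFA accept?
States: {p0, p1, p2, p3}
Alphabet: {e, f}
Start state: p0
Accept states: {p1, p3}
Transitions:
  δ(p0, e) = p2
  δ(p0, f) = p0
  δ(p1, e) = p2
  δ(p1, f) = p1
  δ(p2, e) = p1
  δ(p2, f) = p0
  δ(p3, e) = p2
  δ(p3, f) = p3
ee, eef, fee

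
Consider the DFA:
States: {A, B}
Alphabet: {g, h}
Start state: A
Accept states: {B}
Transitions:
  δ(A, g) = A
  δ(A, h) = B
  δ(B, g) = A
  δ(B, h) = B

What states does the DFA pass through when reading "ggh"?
read 'g': A → A
  read 'g': A → A
  read 'h': A → B
A -> A -> A -> B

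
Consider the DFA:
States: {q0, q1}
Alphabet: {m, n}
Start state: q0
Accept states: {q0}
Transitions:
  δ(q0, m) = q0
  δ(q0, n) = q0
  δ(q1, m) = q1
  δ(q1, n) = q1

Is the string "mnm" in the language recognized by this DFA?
Processing string "mnm":
  q0 --m--> q0
  q0 --n--> q0
  q0 --m--> q0
Final state: q0
Accept states: {q0}
Yes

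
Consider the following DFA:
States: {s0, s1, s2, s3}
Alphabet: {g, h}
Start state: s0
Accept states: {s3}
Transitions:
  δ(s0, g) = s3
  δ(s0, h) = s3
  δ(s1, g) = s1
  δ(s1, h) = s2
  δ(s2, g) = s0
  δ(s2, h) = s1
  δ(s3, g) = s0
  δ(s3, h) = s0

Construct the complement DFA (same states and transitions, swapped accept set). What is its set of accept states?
Complement accept states = All states \ Original accept states
= {s0, s1, s2, s3} \ {s3}
{s0, s1, s2}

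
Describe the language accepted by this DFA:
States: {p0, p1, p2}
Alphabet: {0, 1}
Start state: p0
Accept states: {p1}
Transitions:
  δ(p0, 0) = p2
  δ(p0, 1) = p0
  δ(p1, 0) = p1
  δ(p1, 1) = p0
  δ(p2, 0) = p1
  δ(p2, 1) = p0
Testing a few strings:
  '1110' → reject
  '0' → reject
  '101' → reject
  '00' → accept
State roles: p0=last symbol not 0; p1=two trailing 0's; p2=one trailing 0
All binary strings ending with 00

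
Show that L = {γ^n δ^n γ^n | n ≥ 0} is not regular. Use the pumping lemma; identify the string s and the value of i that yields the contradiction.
Assume L is regular with pumping length p. Idea: pumping the first γ-block unbalances it against the other two.
Choose s = γ^p δ^p γ^p ∈ L (|s| = 3p ≥ p). By the pumping lemma, s = xyz with |xy| ≤ p, |y| > 0, so y = γ^k with k ≥ 1, inside the first γ-block. Then xy²z = γ^(p+k) δ^p γ^p. The first block has length p+k ≠ p, so the three block lengths are no longer equal and xy²z ∉ L.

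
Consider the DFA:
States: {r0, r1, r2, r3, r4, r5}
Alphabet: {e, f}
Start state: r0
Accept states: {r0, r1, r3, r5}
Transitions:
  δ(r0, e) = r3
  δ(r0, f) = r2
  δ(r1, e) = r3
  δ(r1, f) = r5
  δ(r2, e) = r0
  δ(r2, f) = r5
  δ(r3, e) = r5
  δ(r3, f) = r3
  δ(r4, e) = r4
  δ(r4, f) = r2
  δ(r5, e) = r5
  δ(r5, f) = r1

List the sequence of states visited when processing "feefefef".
read 'f': r0 → r2
  read 'e': r2 → r0
  read 'e': r0 → r3
  read 'f': r3 → r3
  read 'e': r3 → r5
  read 'f': r5 → r1
  read 'e': r1 → r3
  read 'f': r3 → r3
r0 -> r2 -> r0 -> r3 -> r3 -> r5 -> r1 -> r3 -> r3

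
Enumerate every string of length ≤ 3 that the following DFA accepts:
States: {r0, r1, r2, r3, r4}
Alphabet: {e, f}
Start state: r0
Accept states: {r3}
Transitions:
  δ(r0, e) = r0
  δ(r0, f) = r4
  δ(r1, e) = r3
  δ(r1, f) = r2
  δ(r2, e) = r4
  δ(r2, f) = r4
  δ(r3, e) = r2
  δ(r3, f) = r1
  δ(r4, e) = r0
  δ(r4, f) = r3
ff, eff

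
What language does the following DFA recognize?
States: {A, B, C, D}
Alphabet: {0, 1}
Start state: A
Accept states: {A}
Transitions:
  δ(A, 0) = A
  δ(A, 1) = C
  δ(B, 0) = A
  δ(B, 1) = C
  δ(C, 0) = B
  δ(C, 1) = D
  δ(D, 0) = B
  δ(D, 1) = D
Testing a few strings:
  '0' → accept
  '10' → reject
  '1' → reject
  '011' → reject
State roles: A=value ≡ 0 (mod 4); B=value ≡ 2 (mod 4); C=value ≡ 1 (mod 4); D=value ≡ 3 (mod 4)
All binary strings representing a multiple of 4 (read in base 2; leading zeros allowed and ε counts as 0)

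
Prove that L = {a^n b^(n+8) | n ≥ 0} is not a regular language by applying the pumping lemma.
Assume L is regular with pumping length p. Idea: pumping the a-block breaks the fixed offset of 8.
Choose s = a^p b^(p+8) ∈ L. By the pumping lemma, s = xyz with |xy| ≤ p, |y| > 0, so y = a^k with k ≥ 1. Then xy²z = a^(p+k) b^(p+8). For this to be in L we would need p+8 = (p+k)+8, i.e. k = 0, contradicting k ≥ 1. So xy²z ∉ L.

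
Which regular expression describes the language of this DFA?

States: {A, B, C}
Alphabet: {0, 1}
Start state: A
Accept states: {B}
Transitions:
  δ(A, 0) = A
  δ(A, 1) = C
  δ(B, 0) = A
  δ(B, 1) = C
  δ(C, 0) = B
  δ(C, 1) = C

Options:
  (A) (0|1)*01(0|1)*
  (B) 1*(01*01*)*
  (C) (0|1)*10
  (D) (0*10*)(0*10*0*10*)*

Check each option against the DFA on short strings; one disagreement eliminates an option:
  (A) (0|1)*01(0|1)*: on '01' the DFA goes A → A → C and rejects (C ∉ Accept), but the regex matches it → eliminate
  (B) 1*(01*01*)*: on ε the DFA stays in A and rejects (A ∉ Accept), but the regex matches it → eliminate
  (C) (0|1)*10: agrees with the DFA on every string of length ≤ 6
  (D) (0*10*)(0*10*0*10*)*: on '1' the DFA goes A → C and rejects (C ∉ Accept), but the regex matches it → eliminate
Only (C) is consistent with the DFA.
(C) (0|1)*10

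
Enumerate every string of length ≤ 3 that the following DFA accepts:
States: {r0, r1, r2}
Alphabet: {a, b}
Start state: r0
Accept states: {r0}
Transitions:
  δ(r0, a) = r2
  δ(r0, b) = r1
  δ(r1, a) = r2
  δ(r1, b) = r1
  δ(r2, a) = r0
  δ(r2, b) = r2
ε, aa, aba, baa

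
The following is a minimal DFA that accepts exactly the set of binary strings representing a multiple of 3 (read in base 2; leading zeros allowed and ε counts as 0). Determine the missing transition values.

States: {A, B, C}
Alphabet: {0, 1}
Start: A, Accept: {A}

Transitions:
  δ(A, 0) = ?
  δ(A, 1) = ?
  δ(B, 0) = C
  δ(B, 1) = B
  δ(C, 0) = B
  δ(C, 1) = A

From the language and accept set, identify what each state tracks — A: value ≡ 0 (mod 3); B: value ≡ 2 (mod 3); C: value ≡ 1 (mod 3).
Each missing δ(q, a) is the state matching the new tracked value after reading a.
δ(A, 0) = A; δ(A, 1) = C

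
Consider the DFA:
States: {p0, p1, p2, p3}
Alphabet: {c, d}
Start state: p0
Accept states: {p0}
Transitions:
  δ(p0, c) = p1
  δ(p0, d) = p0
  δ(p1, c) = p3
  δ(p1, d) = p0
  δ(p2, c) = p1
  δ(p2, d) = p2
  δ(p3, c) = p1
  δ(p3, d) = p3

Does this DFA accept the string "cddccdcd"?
Processing string "cddccdcd":
  p0 --c--> p1
  p1 --d--> p0
  p0 --d--> p0
  p0 --c--> p1
  p1 --c--> p3
  p3 --d--> p3
  p3 --c--> p1
  p1 --d--> p0
Final state: p0
Accept states: {p0}
Yes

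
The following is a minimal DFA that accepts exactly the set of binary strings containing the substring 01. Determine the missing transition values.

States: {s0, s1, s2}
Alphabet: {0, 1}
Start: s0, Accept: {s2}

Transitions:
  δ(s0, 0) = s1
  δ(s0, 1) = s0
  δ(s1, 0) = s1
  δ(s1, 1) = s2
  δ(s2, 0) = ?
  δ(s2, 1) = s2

From the language and accept set, identify what each state tracks — s0: no 0 seen yet; s1: seen a 0, waiting for 1; s2: substring 01 seen.
Each missing δ(q, a) is the state matching the new tracked value after reading a.
δ(s2, 0) = s2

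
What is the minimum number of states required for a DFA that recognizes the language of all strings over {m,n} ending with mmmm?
By Myhill–Nerode, count the distinguishable equivalence classes: 5 classes — one per longest suffix of the input that is a prefix of 'mmmm' (lengths 0 through 4); only the length-4 class is accepting.
5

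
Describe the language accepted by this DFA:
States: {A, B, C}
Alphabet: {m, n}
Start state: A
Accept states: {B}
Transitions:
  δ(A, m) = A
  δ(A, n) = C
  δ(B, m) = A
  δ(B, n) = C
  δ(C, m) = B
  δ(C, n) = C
Testing a few strings:
  'mn' → reject
  'mnnn' → reject
  'nmnn' → reject
  'mmn' → reject
State roles: A=no suffix match; B=suffix is nm; C=one trailing n
All strings over {m,n} ending with nm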